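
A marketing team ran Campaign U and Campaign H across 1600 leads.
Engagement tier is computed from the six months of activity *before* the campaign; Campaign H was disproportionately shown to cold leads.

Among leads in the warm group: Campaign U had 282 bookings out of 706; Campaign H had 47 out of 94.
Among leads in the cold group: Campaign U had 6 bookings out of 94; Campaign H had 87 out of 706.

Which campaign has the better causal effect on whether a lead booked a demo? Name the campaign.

Campaign H

Campaign H is higher inside every engagement tier stratum but Campaign U is higher in aggregate. Whether to stratify depends on how engagement tier relates to the campaign.
The imbalance in engagement tier arose from how leads were allocated, not from anything the campaign did; and engagement tier independently affects the outcome. The pooled gap is confounded — condition on engagement tier.
Within each level — warm: 39.9% vs 50.0%; cold: 6.4% vs 12.3% — Campaign H is higher every time.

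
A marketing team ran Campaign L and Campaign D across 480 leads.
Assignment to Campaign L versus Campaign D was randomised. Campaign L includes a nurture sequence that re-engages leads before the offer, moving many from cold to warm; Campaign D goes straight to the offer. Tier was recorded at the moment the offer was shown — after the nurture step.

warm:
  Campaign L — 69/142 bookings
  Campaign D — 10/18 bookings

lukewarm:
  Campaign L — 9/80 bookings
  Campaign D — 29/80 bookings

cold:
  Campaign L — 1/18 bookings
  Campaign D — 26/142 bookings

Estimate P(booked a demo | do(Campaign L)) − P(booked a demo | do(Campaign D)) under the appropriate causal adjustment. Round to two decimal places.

+0.06

Engagement tier here is a post-treatment variable shaped by the campaign; conditioning on it would introduce bias rather than remove it. The overall comparison is the causal one.
The causal difference is the pooled difference: 0.329 − 0.271 = +0.058.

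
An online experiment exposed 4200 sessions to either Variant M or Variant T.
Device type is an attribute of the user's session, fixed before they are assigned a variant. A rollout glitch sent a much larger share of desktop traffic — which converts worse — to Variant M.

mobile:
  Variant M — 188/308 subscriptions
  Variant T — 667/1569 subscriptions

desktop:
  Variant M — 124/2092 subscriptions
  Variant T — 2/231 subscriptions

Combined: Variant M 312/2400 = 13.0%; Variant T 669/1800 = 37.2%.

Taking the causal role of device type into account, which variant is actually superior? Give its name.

Variant M

The stratified and pooled comparisons disagree (Variant M wins within each device type; Variant T wins overall), so the answer turns on the causal role of device type.
Here device type is a common cause — it drives both which variant a case falls under and the outcome. The crude comparison mixes populations; the stratum-specific rates are the causally relevant ones.
Within each level — mobile: 61.0% vs 42.5%; desktop: 5.9% vs 0.9% — Variant M is higher every time.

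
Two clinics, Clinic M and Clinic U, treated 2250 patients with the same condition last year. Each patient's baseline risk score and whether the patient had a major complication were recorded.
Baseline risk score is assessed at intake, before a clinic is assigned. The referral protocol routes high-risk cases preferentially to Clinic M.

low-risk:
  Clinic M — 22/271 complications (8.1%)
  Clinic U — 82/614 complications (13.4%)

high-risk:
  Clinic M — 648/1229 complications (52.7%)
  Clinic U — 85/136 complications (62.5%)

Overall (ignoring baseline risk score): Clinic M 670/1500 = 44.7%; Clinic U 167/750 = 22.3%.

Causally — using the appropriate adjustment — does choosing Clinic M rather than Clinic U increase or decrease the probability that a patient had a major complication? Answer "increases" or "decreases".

decreases

Since baseline risk score is a pre-existing factor (not a product of the clinic) and it affects the outcome on its own, it is a confounder. The stratified rates, not the pooled rate, identify the causal effect.
Within each level — low-risk: 8.1% vs 13.4%; high-risk: 52.7% vs 62.5% — Clinic M is lower every time.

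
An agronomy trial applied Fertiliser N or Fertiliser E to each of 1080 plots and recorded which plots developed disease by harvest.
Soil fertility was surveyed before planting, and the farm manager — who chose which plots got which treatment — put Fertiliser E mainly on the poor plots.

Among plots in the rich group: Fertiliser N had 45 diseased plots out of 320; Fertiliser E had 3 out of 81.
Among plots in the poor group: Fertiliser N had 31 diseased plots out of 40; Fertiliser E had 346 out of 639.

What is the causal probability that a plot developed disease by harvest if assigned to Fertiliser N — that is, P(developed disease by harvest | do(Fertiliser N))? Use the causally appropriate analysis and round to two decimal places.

0.54

Soil fertility is set before the fertiliser has any effect — it is not caused by the fertiliser — and it independently drives the outcome. That makes it a confounder, so the causal comparison is within soil fertility levels.
Standardising Fertiliser N to the population soil fertility mix: 0.371·45/320 + 0.629·31/40 = 0.539.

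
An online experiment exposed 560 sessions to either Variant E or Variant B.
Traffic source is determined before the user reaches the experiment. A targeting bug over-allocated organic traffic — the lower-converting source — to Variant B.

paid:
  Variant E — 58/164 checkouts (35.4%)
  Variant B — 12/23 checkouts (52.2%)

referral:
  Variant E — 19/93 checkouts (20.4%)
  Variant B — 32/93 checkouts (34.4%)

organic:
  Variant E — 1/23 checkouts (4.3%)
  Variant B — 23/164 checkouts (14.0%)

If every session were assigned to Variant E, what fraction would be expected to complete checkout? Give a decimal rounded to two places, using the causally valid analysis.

0.20

Traffic source satisfies the back-door criterion: it is not a descendant of the variant, and it blocks the spurious path from variant to outcome. Adjusting for it (i.e., using the within-traffic source rates) gives the causal effect.
Standardising Variant E to the population traffic source mix: 0.334·58/164 + 0.332·19/93 + 0.334·1/23 = 0.200.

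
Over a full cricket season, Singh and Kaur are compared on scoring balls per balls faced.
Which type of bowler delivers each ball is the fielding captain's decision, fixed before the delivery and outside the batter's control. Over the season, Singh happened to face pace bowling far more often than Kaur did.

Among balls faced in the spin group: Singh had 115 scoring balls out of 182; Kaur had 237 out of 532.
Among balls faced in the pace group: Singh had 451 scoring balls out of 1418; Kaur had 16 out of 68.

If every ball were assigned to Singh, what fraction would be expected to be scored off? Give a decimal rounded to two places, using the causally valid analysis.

0.42

Since bowling type is a pre-existing factor (not a product of the player) and it affects the outcome on its own, it is a confounder. The stratified rates, not the pooled rate, identify the causal effect.
Standardising Singh to the population bowling type mix: 0.325·115/182 + 0.675·451/1418 = 0.420.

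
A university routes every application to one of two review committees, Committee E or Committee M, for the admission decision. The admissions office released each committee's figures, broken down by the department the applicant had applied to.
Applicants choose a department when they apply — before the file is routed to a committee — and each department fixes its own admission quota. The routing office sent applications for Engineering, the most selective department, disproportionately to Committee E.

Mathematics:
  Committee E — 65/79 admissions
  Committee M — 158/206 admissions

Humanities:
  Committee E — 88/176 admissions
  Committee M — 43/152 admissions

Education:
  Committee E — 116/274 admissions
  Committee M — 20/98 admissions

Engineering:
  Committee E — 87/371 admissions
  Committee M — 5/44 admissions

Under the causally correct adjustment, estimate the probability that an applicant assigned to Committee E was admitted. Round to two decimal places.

0.47

Department differs across review committees for reasons unrelated to any effect of the review committee itself, and it separately predicts the outcome — a classic confounder. We must compare within department levels.
Standardising Committee E to the population department mix: 0.204·65/79 + 0.234·88/176 + 0.266·116/274 + 0.296·87/371 = 0.467.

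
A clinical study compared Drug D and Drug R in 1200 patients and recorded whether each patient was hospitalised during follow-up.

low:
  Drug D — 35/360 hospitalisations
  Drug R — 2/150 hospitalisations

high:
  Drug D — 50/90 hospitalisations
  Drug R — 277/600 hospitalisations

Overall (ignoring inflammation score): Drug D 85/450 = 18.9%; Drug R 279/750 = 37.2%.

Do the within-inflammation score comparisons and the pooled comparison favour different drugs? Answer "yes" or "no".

yes

Within each inflammation score level (low 9.7% vs 1.3%; high 55.6% vs 46.2%), Drug R has the lower rate every time. Pooled: 18.9% vs 37.2% — Drug D has the lower rate overall. The two comparisons disagree.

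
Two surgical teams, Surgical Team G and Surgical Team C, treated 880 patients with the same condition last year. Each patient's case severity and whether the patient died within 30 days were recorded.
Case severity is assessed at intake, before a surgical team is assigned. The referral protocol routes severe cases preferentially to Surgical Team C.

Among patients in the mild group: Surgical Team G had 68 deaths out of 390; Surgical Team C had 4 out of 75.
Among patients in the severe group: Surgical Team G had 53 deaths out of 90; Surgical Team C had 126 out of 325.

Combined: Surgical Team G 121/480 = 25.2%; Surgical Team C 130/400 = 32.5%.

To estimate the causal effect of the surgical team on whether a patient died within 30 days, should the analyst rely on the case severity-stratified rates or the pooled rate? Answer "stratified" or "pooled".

stratified

Since case severity is a pre-existing factor (not a product of the surgical team) and it affects the outcome on its own, it is a confounder. The stratified rates, not the pooled rate, identify the causal effect.
Within each level — mild: 17.4% vs 5.3%; severe: 58.9% vs 38.8% — Surgical Team C is lower every time.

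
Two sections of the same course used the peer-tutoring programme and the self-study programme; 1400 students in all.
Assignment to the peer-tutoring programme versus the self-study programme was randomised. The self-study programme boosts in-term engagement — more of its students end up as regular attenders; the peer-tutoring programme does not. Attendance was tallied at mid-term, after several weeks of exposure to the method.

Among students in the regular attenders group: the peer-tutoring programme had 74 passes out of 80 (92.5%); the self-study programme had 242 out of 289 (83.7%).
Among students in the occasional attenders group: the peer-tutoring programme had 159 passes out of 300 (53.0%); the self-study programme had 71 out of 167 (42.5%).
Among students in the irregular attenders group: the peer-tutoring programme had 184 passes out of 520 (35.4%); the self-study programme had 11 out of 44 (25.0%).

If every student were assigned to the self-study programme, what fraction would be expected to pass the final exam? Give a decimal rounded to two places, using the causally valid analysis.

0.65

The distribution of mid-term attendance is itself part of what the teaching method does — it is an intermediate outcome. Holding it fixed would remove that part of the effect; the total effect is the pooled difference.
So P(outcome | do(the self-study programme)) is just the pooled rate for the self-study programme: 324/500 = 0.648.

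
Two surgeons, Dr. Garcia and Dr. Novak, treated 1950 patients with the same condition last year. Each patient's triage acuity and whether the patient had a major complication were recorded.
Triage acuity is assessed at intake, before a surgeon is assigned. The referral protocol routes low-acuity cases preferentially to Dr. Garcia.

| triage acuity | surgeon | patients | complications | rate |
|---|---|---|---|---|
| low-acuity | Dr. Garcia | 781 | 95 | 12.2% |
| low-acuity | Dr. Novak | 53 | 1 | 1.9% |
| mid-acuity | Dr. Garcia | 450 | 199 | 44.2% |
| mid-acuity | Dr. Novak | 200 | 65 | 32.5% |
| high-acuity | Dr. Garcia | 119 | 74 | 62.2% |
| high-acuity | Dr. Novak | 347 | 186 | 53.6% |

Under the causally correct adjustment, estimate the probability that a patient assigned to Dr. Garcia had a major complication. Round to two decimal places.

Here triage acuity is a common cause — it drives both which surgeon a case falls under and the outcome. The crude comparison mixes populations; the stratum-specific rates are the causally relevant ones.
Standardising Dr. Garcia to the population triage acuity mix: 0.428·95/781 + 0.333·199/450 + 0.239·74/119 = 0.348.

0.35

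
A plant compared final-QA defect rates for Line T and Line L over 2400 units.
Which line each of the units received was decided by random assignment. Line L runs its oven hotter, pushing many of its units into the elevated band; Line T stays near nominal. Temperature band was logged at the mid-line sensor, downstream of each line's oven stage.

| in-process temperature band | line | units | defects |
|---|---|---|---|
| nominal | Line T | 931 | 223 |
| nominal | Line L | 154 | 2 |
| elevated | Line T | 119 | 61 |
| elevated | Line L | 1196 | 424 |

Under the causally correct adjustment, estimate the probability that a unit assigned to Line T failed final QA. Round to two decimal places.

0.27

In-process temperature band is recorded after the line and is itself shifted by it — it sits on the causal path from line to outcome. Conditioning on a mediator would strip out part of the effect we want; the pooled comparison gives the total causal effect.
So P(outcome | do(Line T)) is just the pooled rate for Line T: 284/1050 = 0.270.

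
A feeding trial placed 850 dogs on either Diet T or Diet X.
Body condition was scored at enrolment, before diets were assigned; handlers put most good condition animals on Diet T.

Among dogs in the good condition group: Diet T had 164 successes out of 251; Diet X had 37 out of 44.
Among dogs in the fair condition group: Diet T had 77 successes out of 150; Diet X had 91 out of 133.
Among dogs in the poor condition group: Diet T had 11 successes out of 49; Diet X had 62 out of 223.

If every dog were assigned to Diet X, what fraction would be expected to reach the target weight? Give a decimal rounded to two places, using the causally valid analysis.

Starting body condition differs across diets for reasons unrelated to any effect of the diet itself, and it separately predicts the outcome — a classic confounder. We must compare within starting body condition levels.
Standardising Diet X to the population starting body condition mix: 0.347·37/44 + 0.333·91/133 + 0.320·62/223 = 0.609.

0.61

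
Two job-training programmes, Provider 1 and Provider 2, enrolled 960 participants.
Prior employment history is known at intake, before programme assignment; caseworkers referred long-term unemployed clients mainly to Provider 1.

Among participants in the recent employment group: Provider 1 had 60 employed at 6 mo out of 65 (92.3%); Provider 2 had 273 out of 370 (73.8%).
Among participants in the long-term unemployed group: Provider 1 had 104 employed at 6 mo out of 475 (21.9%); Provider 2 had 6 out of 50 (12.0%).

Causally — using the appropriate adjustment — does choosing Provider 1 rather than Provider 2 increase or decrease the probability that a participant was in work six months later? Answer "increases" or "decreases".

The prior employment history-specific comparison favours Provider 1 throughout, but the pooled figures favour Provider 2. The question is whether to condition on prior employment history.
Prior employment history differs across programmes for reasons unrelated to any effect of the programme itself, and it separately predicts the outcome — a classic confounder. We must compare within prior employment history levels.
Within each level — recent employment: 92.3% vs 73.8%; long-term unemployed: 21.9% vs 12.0% — Provider 1 is higher every time.

increases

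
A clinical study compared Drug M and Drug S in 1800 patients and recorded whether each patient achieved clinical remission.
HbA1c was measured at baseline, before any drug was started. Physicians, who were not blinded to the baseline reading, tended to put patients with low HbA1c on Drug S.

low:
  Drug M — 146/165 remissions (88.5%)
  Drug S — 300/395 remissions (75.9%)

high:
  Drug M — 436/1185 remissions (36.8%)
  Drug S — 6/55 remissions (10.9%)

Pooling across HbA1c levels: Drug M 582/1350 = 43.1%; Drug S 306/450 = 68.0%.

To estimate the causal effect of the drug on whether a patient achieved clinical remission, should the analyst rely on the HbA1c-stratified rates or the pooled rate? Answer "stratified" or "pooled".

Nothing the drug does changes HbA1c; the imbalance is an allocation artefact. With HbA1c also predicting the outcome, the pooled figure is confounded, and the within-stratum comparison is the causal one.
Within each level — low: 88.5% vs 75.9%; high: 36.8% vs 10.9% — Drug M is higher every time.

stratified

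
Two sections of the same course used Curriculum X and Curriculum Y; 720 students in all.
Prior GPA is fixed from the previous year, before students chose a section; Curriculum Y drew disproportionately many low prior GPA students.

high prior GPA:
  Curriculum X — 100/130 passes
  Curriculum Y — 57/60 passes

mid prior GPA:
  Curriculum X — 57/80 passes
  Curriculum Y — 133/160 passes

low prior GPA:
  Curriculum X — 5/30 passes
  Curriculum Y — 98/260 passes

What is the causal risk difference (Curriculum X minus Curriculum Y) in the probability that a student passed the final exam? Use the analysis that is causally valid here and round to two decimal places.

-0.17

The stratified and pooled comparisons disagree (Curriculum Y wins within each prior GPA band; Curriculum X wins overall), so the answer turns on the causal role of prior GPA band.
Nothing the teaching method does changes prior GPA band; the imbalance is an allocation artefact. With prior GPA band also predicting the outcome, the pooled figure is confounded, and the within-stratum comparison is the causal one.
Adjusting over the population distribution of prior GPA band: 0.264·(0.769−0.950) + 0.333·(0.713−0.831) + 0.403·(0.167−0.377) = -0.172.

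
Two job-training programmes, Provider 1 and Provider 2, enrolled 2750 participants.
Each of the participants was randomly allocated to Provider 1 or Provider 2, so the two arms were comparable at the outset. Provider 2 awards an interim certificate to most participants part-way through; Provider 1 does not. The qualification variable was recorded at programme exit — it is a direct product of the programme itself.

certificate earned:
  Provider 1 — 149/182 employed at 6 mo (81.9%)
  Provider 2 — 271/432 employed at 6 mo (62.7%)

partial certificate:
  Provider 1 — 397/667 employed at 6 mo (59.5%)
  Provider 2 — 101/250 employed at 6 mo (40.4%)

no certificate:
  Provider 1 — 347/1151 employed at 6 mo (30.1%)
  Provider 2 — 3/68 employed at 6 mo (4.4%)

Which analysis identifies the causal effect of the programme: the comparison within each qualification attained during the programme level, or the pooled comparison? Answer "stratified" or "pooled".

pooled

Qualification attained during the programme is downstream of the programme. One should not condition on a consequence of treatment, so the overall rates are the right comparison.
Pooled: Provider 1 44.6% vs Provider 2 50.0%; Provider 2 is higher overall.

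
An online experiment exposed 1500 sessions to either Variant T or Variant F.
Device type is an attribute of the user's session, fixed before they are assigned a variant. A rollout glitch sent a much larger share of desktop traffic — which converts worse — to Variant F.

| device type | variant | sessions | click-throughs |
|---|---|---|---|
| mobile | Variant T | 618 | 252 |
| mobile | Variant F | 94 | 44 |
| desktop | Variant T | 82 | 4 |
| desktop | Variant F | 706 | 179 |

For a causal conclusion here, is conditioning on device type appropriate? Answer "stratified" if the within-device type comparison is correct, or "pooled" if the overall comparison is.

stratified

Nothing the variant does changes device type; the imbalance is an allocation artefact. With device type also predicting the outcome, the pooled figure is confounded, and the within-stratum comparison is the causal one.
Within each level — mobile: 40.8% vs 46.8%; desktop: 4.9% vs 25.4% — Variant F is higher every time.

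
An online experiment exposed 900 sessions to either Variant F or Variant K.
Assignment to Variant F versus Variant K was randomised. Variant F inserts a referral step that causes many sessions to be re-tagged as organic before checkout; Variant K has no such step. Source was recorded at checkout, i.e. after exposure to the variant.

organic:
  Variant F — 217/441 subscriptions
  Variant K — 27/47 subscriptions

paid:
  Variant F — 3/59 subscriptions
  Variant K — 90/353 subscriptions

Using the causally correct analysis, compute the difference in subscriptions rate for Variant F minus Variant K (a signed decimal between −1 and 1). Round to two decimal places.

The traffic source-specific comparison favours Variant K throughout, but the pooled figures favour Variant F. The question is whether to condition on traffic source.
The distribution of traffic source is itself part of what the variant does — it is an intermediate outcome. Holding it fixed would remove that part of the effect; the total effect is the pooled difference.
The causal difference is the pooled difference: 0.440 − 0.292 = +0.147.

+0.15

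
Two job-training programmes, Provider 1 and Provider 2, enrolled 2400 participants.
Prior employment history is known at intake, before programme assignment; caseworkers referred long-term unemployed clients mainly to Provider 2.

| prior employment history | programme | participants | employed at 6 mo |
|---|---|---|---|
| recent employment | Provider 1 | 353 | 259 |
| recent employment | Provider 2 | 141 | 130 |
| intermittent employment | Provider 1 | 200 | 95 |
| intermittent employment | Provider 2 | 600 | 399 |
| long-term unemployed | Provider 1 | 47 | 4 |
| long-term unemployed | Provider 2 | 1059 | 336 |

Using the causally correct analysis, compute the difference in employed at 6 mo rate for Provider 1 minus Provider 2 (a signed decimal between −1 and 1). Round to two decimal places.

-0.21

Prior employment history is set before the programme has any effect — it is not caused by the programme — and it independently drives the outcome. That makes it a confounder, so the causal comparison is within prior employment history levels.
Adjusting over the population distribution of prior employment history: 0.206·(0.734−0.922) + 0.333·(0.475−0.665) + 0.461·(0.085−0.317) = -0.209.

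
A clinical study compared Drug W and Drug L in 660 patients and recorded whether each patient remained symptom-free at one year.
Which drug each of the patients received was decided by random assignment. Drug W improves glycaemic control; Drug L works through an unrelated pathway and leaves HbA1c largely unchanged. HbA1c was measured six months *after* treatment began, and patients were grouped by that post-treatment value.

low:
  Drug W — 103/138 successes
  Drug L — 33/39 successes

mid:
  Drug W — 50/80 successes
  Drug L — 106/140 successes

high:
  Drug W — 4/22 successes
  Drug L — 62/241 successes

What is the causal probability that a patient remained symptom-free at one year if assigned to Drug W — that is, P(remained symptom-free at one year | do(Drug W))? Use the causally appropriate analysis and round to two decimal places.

The HbA1c-specific comparison favours Drug L throughout, but the pooled figures favour Drug W. The question is whether to condition on HbA1c.
The distribution of HbA1c is itself part of what the drug does — it is an intermediate outcome. Holding it fixed would remove that part of the effect; the total effect is the pooled difference.
So P(outcome | do(Drug W)) is just the pooled rate for Drug W: 157/240 = 0.654.

0.65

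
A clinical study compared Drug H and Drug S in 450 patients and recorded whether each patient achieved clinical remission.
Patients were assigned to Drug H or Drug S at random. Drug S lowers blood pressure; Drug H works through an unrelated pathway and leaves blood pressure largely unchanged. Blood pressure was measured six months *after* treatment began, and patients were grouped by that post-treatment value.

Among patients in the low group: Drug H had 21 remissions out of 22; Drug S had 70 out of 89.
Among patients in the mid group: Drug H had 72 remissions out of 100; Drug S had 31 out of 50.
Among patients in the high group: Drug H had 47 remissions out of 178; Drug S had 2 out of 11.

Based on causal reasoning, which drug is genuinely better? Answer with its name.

Drug S

The stratified and pooled comparisons disagree (Drug H wins within each blood pressure; Drug S wins overall), so the answer turns on the causal role of blood pressure.
Blood pressure is recorded after the drug and is itself shifted by it — it sits on the causal path from drug to outcome. Conditioning on a mediator would strip out part of the effect we want; the pooled comparison gives the total causal effect.
Pooled: Drug H 46.7% vs Drug S 68.7%; Drug S is higher overall.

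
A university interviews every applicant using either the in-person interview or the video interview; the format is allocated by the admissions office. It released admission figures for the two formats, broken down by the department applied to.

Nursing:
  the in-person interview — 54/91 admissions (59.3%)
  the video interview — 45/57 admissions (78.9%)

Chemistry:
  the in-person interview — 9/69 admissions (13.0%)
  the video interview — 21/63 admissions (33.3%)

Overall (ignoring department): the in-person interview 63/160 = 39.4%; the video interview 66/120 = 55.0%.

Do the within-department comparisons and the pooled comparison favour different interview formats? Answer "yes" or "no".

Within each department level (Nursing 59.3% vs 78.9%; Chemistry 13.0% vs 33.3%), the video interview has the higher rate every time. Pooled: 39.4% vs 55.0% — the video interview has the higher rate overall. They agree.

no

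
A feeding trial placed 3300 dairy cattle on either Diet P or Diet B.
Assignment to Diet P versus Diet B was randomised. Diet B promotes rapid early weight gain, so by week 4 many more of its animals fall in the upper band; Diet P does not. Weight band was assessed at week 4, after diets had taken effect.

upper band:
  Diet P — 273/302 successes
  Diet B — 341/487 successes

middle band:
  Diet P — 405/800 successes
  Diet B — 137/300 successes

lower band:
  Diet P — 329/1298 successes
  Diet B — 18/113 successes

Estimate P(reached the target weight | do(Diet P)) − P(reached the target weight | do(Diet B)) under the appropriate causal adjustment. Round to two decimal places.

Week-4 weight band is downstream of the diet. One should not condition on a consequence of treatment, so the overall rates are the right comparison.
The causal difference is the pooled difference: 0.420 − 0.551 = -0.132.

-0.13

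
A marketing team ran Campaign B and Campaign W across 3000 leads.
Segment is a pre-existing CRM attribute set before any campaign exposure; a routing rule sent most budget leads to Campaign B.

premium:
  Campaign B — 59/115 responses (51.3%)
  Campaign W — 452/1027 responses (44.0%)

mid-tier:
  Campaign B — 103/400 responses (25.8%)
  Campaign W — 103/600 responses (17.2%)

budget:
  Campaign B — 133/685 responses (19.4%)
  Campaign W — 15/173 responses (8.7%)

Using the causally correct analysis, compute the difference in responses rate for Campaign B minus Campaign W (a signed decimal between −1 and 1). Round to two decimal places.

+0.09

The stratified and pooled comparisons disagree (Campaign B wins within each customer segment; Campaign W wins overall), so the answer turns on the causal role of customer segment.
Since customer segment is a pre-existing factor (not a product of the campaign) and it affects the outcome on its own, it is a confounder. The stratified rates, not the pooled rate, identify the causal effect.
Adjusting over the population distribution of customer segment: 0.381·(0.513−0.440) + 0.333·(0.258−0.172) + 0.286·(0.194−0.087) = +0.087.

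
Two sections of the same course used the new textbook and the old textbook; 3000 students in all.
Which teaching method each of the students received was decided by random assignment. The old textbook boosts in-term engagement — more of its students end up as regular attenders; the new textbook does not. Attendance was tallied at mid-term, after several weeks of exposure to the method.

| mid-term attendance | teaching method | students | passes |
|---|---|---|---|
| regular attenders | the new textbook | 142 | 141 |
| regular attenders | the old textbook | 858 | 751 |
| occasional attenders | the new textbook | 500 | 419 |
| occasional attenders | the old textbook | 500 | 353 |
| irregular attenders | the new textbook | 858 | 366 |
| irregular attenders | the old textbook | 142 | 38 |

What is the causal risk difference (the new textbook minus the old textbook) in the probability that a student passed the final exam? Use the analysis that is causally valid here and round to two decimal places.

-0.14

The mid-term attendance-specific comparison favours the new textbook throughout, but the pooled figures favour the old textbook. The question is whether to condition on mid-term attendance.
Mid-term attendance is recorded after the teaching method and is itself shifted by it — it sits on the causal path from teaching method to outcome. Conditioning on a mediator would strip out part of the effect we want; the pooled comparison gives the total causal effect.
The causal difference is the pooled difference: 0.617 − 0.761 = -0.144.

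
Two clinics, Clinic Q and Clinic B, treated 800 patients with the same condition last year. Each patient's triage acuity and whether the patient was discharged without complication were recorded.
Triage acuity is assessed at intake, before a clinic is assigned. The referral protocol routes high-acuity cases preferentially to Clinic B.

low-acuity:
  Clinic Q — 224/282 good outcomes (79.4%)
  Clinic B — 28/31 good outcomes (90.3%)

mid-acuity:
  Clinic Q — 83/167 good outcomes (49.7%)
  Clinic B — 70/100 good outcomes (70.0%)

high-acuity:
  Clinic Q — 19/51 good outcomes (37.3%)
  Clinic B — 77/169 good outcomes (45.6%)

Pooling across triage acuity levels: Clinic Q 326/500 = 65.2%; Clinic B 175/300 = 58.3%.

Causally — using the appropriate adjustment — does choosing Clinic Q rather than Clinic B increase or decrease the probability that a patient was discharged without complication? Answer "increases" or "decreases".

Triage acuity satisfies the back-door criterion: it is not a descendant of the clinic, and it blocks the spurious path from clinic to outcome. Adjusting for it (i.e., using the within-triage acuity rates) gives the causal effect.
Within each level — low-acuity: 79.4% vs 90.3%; mid-acuity: 49.7% vs 70.0%; high-acuity: 37.3% vs 45.6% — Clinic B is higher every time.

decreases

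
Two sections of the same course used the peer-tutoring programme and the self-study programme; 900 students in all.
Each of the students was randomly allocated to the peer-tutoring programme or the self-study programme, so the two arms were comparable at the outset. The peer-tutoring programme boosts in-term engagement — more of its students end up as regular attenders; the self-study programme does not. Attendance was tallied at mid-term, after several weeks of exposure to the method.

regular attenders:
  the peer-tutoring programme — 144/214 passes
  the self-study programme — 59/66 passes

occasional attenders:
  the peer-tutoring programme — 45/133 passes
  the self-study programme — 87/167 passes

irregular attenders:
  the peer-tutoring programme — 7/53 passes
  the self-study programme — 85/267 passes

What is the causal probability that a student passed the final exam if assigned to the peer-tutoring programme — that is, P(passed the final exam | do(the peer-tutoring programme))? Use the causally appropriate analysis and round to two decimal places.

0.49

the self-study programme is higher inside every mid-term attendance stratum but the peer-tutoring programme is higher in aggregate. Whether to stratify depends on how mid-term attendance relates to the teaching method.
Stratifying would compare teaching methods among students the teaching methods themselves sorted into mid-term attendance groups — a form of selection on an intermediate. The unconditioned pooled rates give the total causal effect.
So P(outcome | do(the peer-tutoring programme)) is just the pooled rate for the peer-tutoring programme: 196/400 = 0.490.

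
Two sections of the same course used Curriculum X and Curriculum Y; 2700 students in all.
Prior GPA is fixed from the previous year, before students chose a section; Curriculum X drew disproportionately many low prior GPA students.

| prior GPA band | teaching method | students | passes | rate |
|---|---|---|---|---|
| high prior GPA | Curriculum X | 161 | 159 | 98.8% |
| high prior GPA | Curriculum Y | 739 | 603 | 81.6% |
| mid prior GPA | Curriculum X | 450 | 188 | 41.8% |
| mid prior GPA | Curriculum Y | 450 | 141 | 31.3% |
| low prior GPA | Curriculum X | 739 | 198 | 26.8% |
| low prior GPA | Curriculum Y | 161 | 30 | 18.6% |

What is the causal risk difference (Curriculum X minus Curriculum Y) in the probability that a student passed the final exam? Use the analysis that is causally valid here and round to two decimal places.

Curriculum X is higher inside every prior GPA band stratum but Curriculum Y is higher in aggregate. Whether to stratify depends on how prior GPA band relates to the teaching method.
Here prior GPA band is a common cause — it drives both which teaching method a case falls under and the outcome. The crude comparison mixes populations; the stratum-specific rates are the causally relevant ones.
Adjusting over the population distribution of prior GPA band: 0.333·(0.988−0.816) + 0.333·(0.418−0.313) + 0.333·(0.268−0.186) = +0.119.

+0.12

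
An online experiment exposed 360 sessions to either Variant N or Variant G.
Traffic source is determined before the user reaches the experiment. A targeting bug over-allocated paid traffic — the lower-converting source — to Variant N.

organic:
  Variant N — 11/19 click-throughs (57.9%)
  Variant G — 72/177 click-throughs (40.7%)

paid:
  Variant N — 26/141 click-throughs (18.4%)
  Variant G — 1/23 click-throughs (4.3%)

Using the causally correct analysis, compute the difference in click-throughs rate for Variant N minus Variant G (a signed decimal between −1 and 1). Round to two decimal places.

+0.16

Within every traffic source level Variant N has the higher rate, yet pooled Variant G does — Simpson's reversal.
The imbalance in traffic source arose from how sessions were allocated, not from anything the variant did; and traffic source independently affects the outcome. The pooled gap is confounded — condition on traffic source.
Adjusting over the population distribution of traffic source: 0.544·(0.579−0.407) + 0.456·(0.184−0.043) = +0.158.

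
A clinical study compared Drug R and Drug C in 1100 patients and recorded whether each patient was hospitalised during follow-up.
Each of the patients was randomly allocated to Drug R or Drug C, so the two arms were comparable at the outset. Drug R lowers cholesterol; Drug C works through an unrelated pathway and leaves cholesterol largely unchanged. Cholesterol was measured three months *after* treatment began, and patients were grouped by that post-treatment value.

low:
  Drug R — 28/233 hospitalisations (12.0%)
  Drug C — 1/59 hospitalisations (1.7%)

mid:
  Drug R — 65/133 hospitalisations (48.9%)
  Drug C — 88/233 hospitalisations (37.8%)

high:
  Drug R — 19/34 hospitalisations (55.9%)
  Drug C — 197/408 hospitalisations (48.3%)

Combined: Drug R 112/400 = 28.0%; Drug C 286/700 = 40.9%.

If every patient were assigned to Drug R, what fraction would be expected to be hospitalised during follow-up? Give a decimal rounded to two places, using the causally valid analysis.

The cholesterol-specific comparison favours Drug C throughout, but the pooled figures favour Drug R. The question is whether to condition on cholesterol.
Because the drug influences cholesterol, cholesterol is a post-treatment mediator, not a confounder. Stratifying on it would bias the estimate; the causal effect is the crude pooled difference.
So P(outcome | do(Drug R)) is just the pooled rate for Drug R: 112/400 = 0.280.

0.28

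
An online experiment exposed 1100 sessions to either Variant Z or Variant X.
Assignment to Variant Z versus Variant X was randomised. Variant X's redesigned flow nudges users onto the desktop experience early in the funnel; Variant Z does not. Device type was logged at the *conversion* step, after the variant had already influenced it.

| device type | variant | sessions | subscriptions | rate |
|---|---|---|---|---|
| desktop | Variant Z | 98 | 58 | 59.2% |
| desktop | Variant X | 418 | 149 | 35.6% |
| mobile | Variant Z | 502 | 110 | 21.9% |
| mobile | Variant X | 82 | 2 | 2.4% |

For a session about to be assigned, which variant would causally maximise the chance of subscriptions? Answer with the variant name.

Variant X

Stratifying would compare variants among sessions the variants themselves sorted into device type groups — a form of selection on an intermediate. The unconditioned pooled rates give the total causal effect.
Pooled: Variant Z 28.0% vs Variant X 30.2%; Variant X is higher overall.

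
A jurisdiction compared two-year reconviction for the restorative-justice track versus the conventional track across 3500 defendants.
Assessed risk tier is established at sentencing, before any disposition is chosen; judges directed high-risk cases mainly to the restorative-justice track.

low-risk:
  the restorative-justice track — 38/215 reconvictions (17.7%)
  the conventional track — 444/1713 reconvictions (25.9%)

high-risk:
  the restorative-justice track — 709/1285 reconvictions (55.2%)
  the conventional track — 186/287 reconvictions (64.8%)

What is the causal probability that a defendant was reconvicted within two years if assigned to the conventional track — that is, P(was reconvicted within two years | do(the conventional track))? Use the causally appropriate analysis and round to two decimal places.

0.43

the restorative-justice track is lower inside every assessed risk tier stratum but the conventional track is lower in aggregate. Whether to stratify depends on how assessed risk tier relates to the disposition.
Nothing the disposition does changes assessed risk tier; the imbalance is an allocation artefact. With assessed risk tier also predicting the outcome, the pooled figure is confounded, and the within-stratum comparison is the causal one.
Standardising the conventional track to the population assessed risk tier mix: 0.551·444/1713 + 0.449·186/287 = 0.434.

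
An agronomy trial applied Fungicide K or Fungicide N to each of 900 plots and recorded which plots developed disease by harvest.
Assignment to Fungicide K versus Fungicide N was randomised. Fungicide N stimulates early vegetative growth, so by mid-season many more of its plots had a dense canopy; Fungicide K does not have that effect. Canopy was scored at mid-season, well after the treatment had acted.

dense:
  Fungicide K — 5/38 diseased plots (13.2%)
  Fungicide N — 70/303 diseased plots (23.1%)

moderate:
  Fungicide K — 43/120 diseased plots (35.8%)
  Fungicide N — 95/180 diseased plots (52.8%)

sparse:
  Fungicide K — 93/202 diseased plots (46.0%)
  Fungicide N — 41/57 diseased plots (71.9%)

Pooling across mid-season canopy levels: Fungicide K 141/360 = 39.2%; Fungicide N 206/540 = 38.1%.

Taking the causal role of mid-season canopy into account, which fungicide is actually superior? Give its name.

Within every mid-season canopy level Fungicide K has the lower rate, yet pooled Fungicide N does — Simpson's reversal.
Mid-season canopy is recorded after the fungicide and is itself shifted by it — it sits on the causal path from fungicide to outcome. Conditioning on a mediator would strip out part of the effect we want; the pooled comparison gives the total causal effect.
Pooled: Fungicide K 39.2% vs Fungicide N 38.1%; Fungicide N is lower overall.

Fungicide N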